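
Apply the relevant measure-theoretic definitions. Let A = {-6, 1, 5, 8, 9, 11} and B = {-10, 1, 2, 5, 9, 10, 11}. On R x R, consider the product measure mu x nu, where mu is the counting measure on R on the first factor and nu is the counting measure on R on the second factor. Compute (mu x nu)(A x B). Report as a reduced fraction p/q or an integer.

For a measurable rectangle A x B, the product measure satisfies
  (mu x nu)(A x B) = mu(A) * nu(B).
  mu(A) = 6.
  nu(B) = 7.
  (mu x nu)(A x B) = 6 * 7 = 42.

42


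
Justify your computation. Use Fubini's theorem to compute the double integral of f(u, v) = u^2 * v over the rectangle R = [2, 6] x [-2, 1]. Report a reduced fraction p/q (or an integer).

f(u, v) is a tensor product of a function of u and a function of v, and both factors are bounded continuous (hence Lebesgue integrable) on the rectangle, so Fubini's theorem applies:
  integral_R f d(m x m) = (integral_a1^b1 u^2 du) * (integral_a2^b2 v dv).
Inner integral in u: integral_{2}^{6} u^2 du = (6^3 - 2^3)/3
  = 208/3.
Inner integral in v: integral_{-2}^{1} v dv = (1^2 - (-2)^2)/2
  = -3/2.
Product: (208/3) * (-3/2) = -104.

-104


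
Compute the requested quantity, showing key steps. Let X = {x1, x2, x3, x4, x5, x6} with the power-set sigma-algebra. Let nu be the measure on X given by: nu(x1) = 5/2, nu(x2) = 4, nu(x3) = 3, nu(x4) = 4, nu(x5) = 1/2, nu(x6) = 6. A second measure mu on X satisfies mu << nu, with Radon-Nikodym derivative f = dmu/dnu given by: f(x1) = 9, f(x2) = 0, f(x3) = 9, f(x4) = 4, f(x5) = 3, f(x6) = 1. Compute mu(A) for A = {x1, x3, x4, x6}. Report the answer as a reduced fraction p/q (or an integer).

By the defining property of the Radon-Nikodym derivative, for every measurable set A,
  mu(A) = integral_A f dnu.
Since nu is a discrete measure concentrated on the atoms of X, the integral over A reduces to the sum
  mu(A) = sum_{x in A} f(x) * nu({x}).
Computing each term:
  x1: f(x1) * nu(x1) = 9 * 5/2 = 45/2.
  x3: f(x3) * nu(x3) = 9 * 3 = 27.
  x4: f(x4) * nu(x4) = 4 * 4 = 16.
  x6: f(x6) * nu(x6) = 1 * 6 = 6.
Summing: mu(A) = 45/2 + 27 + 16 + 6 = 143/2.

143/2


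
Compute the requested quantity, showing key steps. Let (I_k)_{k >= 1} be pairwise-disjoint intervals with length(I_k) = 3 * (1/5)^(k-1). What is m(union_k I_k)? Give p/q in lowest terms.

By countable additivity of the Lebesgue measure on pairwise disjoint measurable sets,
  m(union_{k >= 1} I_k) = sum_{k >= 1} m(I_k) = sum_{k >= 1} a * r^(k-1),
  with a = 3 and r = 1/5.
Since 0 < r = 1/5 < 1, the geometric series converges:
  sum_{k >= 1} a * r^(k-1) = a / (1 - r).
  = 3 / (1 - 1/5)
  = 3 / (4/5)
  = 15/4.

15/4


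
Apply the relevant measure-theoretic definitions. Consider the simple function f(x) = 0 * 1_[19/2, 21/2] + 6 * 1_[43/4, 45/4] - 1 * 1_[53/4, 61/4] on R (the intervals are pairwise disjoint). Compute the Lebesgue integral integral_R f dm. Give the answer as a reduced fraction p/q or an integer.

For a simple function f = sum_i c_i * 1_{A_i} with disjoint A_i,
  integral f dm = sum_i c_i * m(A_i).
Lengths of the A_i:
  m(A_1) = 21/2 - 19/2 = 1.
  m(A_2) = 45/4 - 43/4 = 1/2.
  m(A_3) = 61/4 - 53/4 = 2.
Contributions c_i * m(A_i):
  (0) * (1) = 0.
  (6) * (1/2) = 3.
  (-1) * (2) = -2.
Total: 0 + 3 - 2 = 1.

1


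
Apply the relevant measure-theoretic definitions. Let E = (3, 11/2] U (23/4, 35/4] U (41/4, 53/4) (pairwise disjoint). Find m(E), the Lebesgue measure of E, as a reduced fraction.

For pairwise disjoint intervals, m(union_i I_i) = sum_i m(I_i),
and m is invariant under swapping open/closed endpoints (single points have measure 0).
So m(E) = sum_i (b_i - a_i).
  I_1 has length 11/2 - 3 = 5/2.
  I_2 has length 35/4 - 23/4 = 3.
  I_3 has length 53/4 - 41/4 = 3.
Summing:
  m(E) = 5/2 + 3 + 3 = 17/2.

17/2


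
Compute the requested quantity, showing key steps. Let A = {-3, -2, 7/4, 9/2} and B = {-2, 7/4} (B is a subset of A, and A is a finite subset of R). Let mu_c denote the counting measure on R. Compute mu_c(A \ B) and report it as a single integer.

Counting measure assigns mu_c(E) = |E| (number of elements) when E is finite. For B subset A, A \ B is the set of elements of A not in B, so |A \ B| = |A| - |B|.
|A| = 4, |B| = 2, so mu_c(A \ B) = 4 - 2 = 2.

2


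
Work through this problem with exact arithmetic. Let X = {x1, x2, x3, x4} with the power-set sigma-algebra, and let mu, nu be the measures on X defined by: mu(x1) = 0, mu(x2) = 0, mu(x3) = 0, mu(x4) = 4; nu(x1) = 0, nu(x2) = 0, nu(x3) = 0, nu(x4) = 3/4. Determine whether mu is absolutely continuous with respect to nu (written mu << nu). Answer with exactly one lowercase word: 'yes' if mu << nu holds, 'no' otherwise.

mu << nu means: every nu-null measurable set is also mu-null; equivalently, for every atom x, if nu({x}) = 0 then mu({x}) = 0.
Checking each atom:
  x1: nu = 0, mu = 0 -> consistent with mu << nu.
  x2: nu = 0, mu = 0 -> consistent with mu << nu.
  x3: nu = 0, mu = 0 -> consistent with mu << nu.
  x4: nu = 3/4 > 0 -> no constraint.
No atom violates the condition. Therefore mu << nu.

yes


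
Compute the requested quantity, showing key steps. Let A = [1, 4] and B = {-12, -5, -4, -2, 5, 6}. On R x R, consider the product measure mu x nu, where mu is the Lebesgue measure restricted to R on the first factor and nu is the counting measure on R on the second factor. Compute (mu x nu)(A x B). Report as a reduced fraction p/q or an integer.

For a measurable rectangle A x B, the product measure satisfies
  (mu x nu)(A x B) = mu(A) * nu(B).
  mu(A) = 3.
  nu(B) = 6.
  (mu x nu)(A x B) = 3 * 6 = 18.

18


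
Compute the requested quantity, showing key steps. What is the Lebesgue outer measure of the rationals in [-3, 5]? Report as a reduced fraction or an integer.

E = Q cap [-3, 5] is a subset of Q, which is countable. Enumerate Q = {q_1, q_2, ...}; for any eps > 0, cover q_k by the open interval (q_k - eps/2^(k+1), q_k + eps/2^(k+1)), of length eps/2^k. The total cover length is sum_{k>=1} eps/2^k = eps. Hence m*(E) <= m*(Q) <= eps for every eps > 0, and since outer measure is non-negative, m*(E) = 0.

0


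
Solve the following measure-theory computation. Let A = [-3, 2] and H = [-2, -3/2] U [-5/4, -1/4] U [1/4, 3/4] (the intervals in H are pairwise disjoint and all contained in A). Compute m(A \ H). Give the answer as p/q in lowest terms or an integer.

The ambient interval has length m(A) = 2 - (-3) = 5.
Since the holes are disjoint and sit inside A, by finite additivity
  m(H) = sum_i (b_i - a_i), and m(A \ H) = m(A) - m(H).
Computing the hole measures:
  m(H_1) = -3/2 - (-2) = 1/2.
  m(H_2) = -1/4 - (-5/4) = 1.
  m(H_3) = 3/4 - 1/4 = 1/2.
Summed: m(H) = 1/2 + 1 + 1/2 = 2.
So m(A \ H) = 5 - 2 = 3.

3


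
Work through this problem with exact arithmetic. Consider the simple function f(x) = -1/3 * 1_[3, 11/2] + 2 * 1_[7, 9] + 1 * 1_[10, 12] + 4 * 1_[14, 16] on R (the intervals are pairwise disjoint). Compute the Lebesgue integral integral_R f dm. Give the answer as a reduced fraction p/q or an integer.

For a simple function f = sum_i c_i * 1_{A_i} with disjoint A_i,
  integral f dm = sum_i c_i * m(A_i).
Lengths of the A_i:
  m(A_1) = 11/2 - 3 = 5/2.
  m(A_2) = 9 - 7 = 2.
  m(A_3) = 12 - 10 = 2.
  m(A_4) = 16 - 14 = 2.
Contributions c_i * m(A_i):
  (-1/3) * (5/2) = -5/6.
  (2) * (2) = 4.
  (1) * (2) = 2.
  (4) * (2) = 8.
Total: -5/6 + 4 + 2 + 8 = 79/6.

79/6


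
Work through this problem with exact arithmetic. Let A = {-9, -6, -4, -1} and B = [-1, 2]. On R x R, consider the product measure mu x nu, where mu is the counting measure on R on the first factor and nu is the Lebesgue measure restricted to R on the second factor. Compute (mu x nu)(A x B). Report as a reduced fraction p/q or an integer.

For a measurable rectangle A x B, the product measure satisfies
  (mu x nu)(A x B) = mu(A) * nu(B).
  mu(A) = 4.
  nu(B) = 3.
  (mu x nu)(A x B) = 4 * 3 = 12.

12


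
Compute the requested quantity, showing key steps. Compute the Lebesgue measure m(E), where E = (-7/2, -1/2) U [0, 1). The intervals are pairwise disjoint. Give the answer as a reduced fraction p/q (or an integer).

For pairwise disjoint intervals, m(union_i I_i) = sum_i m(I_i),
and m is invariant under swapping open/closed endpoints (single points have measure 0).
So m(E) = sum_i (b_i - a_i).
  I_1 has length -1/2 - (-7/2) = 3.
  I_2 has length 1 - 0 = 1.
Summing:
  m(E) = 3 + 1 = 4.

4


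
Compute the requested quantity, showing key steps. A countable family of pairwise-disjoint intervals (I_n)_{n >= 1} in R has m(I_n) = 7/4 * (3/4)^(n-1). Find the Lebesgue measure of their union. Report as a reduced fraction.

By countable additivity of the Lebesgue measure on pairwise disjoint measurable sets,
  m(union_{n >= 1} I_n) = sum_{n >= 1} m(I_n) = sum_{n >= 1} a * r^(n-1),
  with a = 7/4 and r = 3/4.
Since 0 < r = 3/4 < 1, the geometric series converges:
  sum_{n >= 1} a * r^(n-1) = a / (1 - r).
  = 7/4 / (1 - 3/4)
  = 7/4 / (1/4)
  = 7.

7


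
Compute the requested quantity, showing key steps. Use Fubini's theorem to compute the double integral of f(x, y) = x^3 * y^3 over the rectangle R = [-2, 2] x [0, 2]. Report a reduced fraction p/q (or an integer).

f(x, y) is a tensor product of a function of x and a function of y, and both factors are bounded continuous (hence Lebesgue integrable) on the rectangle, so Fubini's theorem applies:
  integral_R f d(m x m) = (integral_a1^b1 x^3 dx) * (integral_a2^b2 y^3 dy).
Inner integral in x: integral_{-2}^{2} x^3 dx = (2^4 - (-2)^4)/4
  = 0.
Inner integral in y: integral_{0}^{2} y^3 dy = (2^4 - 0^4)/4
  = 4.
Product: (0) * (4) = 0.

0


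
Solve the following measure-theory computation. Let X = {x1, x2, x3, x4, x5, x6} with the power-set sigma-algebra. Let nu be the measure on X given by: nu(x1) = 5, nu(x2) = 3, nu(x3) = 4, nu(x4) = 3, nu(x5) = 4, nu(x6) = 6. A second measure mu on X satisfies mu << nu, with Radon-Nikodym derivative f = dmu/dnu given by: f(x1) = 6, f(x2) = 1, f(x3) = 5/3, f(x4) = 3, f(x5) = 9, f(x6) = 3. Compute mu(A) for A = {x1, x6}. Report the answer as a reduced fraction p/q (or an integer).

By the defining property of the Radon-Nikodym derivative, for every measurable set A,
  mu(A) = integral_A f dnu.
Since nu is a discrete measure concentrated on the atoms of X, the integral over A reduces to the sum
  mu(A) = sum_{x in A} f(x) * nu({x}).
Computing each term:
  x1: f(x1) * nu(x1) = 6 * 5 = 30.
  x6: f(x6) * nu(x6) = 3 * 6 = 18.
Summing: mu(A) = 30 + 18 = 48.

48


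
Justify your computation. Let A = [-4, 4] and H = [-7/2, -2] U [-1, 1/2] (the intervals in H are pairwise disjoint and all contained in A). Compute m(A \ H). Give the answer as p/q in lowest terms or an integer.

The ambient interval has length m(A) = 4 - (-4) = 8.
Since the holes are disjoint and sit inside A, by finite additivity
  m(H) = sum_i (b_i - a_i), and m(A \ H) = m(A) - m(H).
Computing the hole measures:
  m(H_1) = -2 - (-7/2) = 3/2.
  m(H_2) = 1/2 - (-1) = 3/2.
Summed: m(H) = 3/2 + 3/2 = 3.
So m(A \ H) = 8 - 3 = 5.

5


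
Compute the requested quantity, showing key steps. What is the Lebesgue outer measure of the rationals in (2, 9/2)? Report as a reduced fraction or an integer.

The set Q cap (2, 9/2) is countable (a subset of the countable set Q). Lebesgue outer measure of any countable set is 0: each singleton {q} has m*({q}) = 0, and by countable subadditivity m*(union_k {q_k}) <= sum_k m*({q_k}) = sum_k 0 = 0. The reverse inequality m*(E) >= 0 is automatic. So m*(Q cap (2, 9/2)) = 0.

0


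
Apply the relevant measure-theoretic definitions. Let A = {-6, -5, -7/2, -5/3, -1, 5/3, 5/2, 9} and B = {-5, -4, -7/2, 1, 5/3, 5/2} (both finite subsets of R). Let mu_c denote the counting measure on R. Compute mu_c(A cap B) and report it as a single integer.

Counting measure on a finite set equals cardinality. mu_c(A cap B) = |A cap B| (elements appearing in both).
Enumerating the elements of A that also lie in B gives 4 element(s).
So mu_c(A cap B) = 4.

4


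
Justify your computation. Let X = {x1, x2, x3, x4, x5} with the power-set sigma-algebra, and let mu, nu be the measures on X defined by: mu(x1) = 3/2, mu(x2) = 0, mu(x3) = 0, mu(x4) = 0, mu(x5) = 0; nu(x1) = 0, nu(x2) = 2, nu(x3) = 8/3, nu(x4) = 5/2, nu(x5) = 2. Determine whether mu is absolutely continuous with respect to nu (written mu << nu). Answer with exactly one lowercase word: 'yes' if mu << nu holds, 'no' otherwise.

mu << nu means: every nu-null measurable set is also mu-null; equivalently, for every atom x, if nu({x}) = 0 then mu({x}) = 0.
Checking each atom:
  x1: nu = 0, mu = 3/2 > 0 -> violates mu << nu.
  x2: nu = 2 > 0 -> no constraint.
  x3: nu = 8/3 > 0 -> no constraint.
  x4: nu = 5/2 > 0 -> no constraint.
  x5: nu = 2 > 0 -> no constraint.
The atom(s) x1 violate the condition (nu = 0 but mu > 0). Therefore mu is NOT absolutely continuous w.r.t. nu.

no


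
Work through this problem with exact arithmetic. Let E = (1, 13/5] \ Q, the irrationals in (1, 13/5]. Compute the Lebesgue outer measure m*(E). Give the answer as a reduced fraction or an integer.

The interval I = (1, 13/5] has m(I) = 13/5 - 1 = 8/5 (endpoints are measure-zero, so open/closed/half-open agree). Write I = (I cap Q) u (I \ Q). The rationals in I are countable, so m*(I cap Q) = 0 (cover each rational by intervals whose total length is arbitrarily small). By countable subadditivity m*(I) <= m*(I cap Q) + m*(I \ Q), hence m*(I \ Q) >= m(I) = 8/5. The reverse inequality m*(I \ Q) <= m*(I) = 8/5 is trivial since (I \ Q) is a subset of I. Therefore m*(I \ Q) = 8/5.

8/5


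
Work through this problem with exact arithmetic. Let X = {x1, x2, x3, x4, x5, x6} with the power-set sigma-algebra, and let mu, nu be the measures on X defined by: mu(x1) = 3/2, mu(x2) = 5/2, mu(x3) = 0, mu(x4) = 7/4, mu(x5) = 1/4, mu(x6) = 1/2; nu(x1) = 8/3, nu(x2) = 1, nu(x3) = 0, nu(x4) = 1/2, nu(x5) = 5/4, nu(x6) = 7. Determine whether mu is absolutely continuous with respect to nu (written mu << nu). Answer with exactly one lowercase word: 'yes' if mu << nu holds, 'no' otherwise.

mu << nu means: every nu-null measurable set is also mu-null; equivalently, for every atom x, if nu({x}) = 0 then mu({x}) = 0.
Checking each atom:
  x1: nu = 8/3 > 0 -> no constraint.
  x2: nu = 1 > 0 -> no constraint.
  x3: nu = 0, mu = 0 -> consistent with mu << nu.
  x4: nu = 1/2 > 0 -> no constraint.
  x5: nu = 5/4 > 0 -> no constraint.
  x6: nu = 7 > 0 -> no constraint.
No atom violates the condition. Therefore mu << nu.

yes


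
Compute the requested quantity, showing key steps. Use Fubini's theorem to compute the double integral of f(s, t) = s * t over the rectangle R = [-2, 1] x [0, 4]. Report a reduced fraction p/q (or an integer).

f(s, t) is a tensor product of a function of s and a function of t, and both factors are bounded continuous (hence Lebesgue integrable) on the rectangle, so Fubini's theorem applies:
  integral_R f d(m x m) = (integral_a1^b1 s ds) * (integral_a2^b2 t dt).
Inner integral in s: integral_{-2}^{1} s ds = (1^2 - (-2)^2)/2
  = -3/2.
Inner integral in t: integral_{0}^{4} t dt = (4^2 - 0^2)/2
  = 8.
Product: (-3/2) * (8) = -12.

-12


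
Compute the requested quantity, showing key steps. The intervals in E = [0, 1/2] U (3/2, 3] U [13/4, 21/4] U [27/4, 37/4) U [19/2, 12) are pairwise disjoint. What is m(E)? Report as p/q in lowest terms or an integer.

For pairwise disjoint intervals, m(union_i I_i) = sum_i m(I_i),
and m is invariant under swapping open/closed endpoints (single points have measure 0).
So m(E) = sum_i (b_i - a_i).
  I_1 has length 1/2 - 0 = 1/2.
  I_2 has length 3 - 3/2 = 3/2.
  I_3 has length 21/4 - 13/4 = 2.
  I_4 has length 37/4 - 27/4 = 5/2.
  I_5 has length 12 - 19/2 = 5/2.
Summing:
  m(E) = 1/2 + 3/2 + 2 + 5/2 + 5/2 = 9.

9


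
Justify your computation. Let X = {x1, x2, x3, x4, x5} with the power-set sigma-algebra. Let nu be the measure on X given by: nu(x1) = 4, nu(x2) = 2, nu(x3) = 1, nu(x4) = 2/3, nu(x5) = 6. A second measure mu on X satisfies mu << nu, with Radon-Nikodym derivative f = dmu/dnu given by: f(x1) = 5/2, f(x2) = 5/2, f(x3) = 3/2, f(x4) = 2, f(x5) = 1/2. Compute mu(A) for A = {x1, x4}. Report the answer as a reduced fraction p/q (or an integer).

By the defining property of the Radon-Nikodym derivative, for every measurable set A,
  mu(A) = integral_A f dnu.
Since nu is a discrete measure concentrated on the atoms of X, the integral over A reduces to the sum
  mu(A) = sum_{x in A} f(x) * nu({x}).
Computing each term:
  x1: f(x1) * nu(x1) = 5/2 * 4 = 10.
  x4: f(x4) * nu(x4) = 2 * 2/3 = 4/3.
Summing: mu(A) = 10 + 4/3 = 34/3.

34/3


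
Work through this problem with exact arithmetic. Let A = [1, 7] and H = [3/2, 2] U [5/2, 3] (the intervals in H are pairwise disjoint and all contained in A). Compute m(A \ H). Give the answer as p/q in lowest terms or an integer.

The ambient interval has length m(A) = 7 - 1 = 6.
Since the holes are disjoint and sit inside A, by finite additivity
  m(H) = sum_i (b_i - a_i), and m(A \ H) = m(A) - m(H).
Computing the hole measures:
  m(H_1) = 2 - 3/2 = 1/2.
  m(H_2) = 3 - 5/2 = 1/2.
Summed: m(H) = 1/2 + 1/2 = 1.
So m(A \ H) = 6 - 1 = 5.

5


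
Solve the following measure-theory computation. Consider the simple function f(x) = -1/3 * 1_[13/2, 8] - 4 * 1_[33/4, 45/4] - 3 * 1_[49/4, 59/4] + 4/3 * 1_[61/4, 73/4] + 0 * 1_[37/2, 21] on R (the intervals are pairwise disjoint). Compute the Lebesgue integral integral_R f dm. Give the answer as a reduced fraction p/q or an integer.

For a simple function f = sum_i c_i * 1_{A_i} with disjoint A_i,
  integral f dm = sum_i c_i * m(A_i).
Lengths of the A_i:
  m(A_1) = 8 - 13/2 = 3/2.
  m(A_2) = 45/4 - 33/4 = 3.
  m(A_3) = 59/4 - 49/4 = 5/2.
  m(A_4) = 73/4 - 61/4 = 3.
  m(A_5) = 21 - 37/2 = 5/2.
Contributions c_i * m(A_i):
  (-1/3) * (3/2) = -1/2.
  (-4) * (3) = -12.
  (-3) * (5/2) = -15/2.
  (4/3) * (3) = 4.
  (0) * (5/2) = 0.
Total: -1/2 - 12 - 15/2 + 4 + 0 = -16.

-16


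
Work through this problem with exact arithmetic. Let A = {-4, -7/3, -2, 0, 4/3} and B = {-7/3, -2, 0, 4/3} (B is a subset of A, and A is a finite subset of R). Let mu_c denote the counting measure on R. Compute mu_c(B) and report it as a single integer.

Counting measure assigns mu_c(E) = |E| (number of elements) when E is finite.
B has 4 element(s), so mu_c(B) = 4.

4


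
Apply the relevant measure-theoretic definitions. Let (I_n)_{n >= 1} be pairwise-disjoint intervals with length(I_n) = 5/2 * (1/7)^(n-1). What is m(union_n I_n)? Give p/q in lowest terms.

By countable additivity of the Lebesgue measure on pairwise disjoint measurable sets,
  m(union_{n >= 1} I_n) = sum_{n >= 1} m(I_n) = sum_{n >= 1} a * r^(n-1),
  with a = 5/2 and r = 1/7.
Since 0 < r = 1/7 < 1, the geometric series converges:
  sum_{n >= 1} a * r^(n-1) = a / (1 - r).
  = 5/2 / (1 - 1/7)
  = 5/2 / (6/7)
  = 35/12.

35/12


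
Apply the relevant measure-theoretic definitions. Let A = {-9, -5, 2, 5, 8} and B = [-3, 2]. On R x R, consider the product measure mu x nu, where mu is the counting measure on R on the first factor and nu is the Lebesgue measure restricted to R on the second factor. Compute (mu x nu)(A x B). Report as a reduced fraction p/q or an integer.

For a measurable rectangle A x B, the product measure satisfies
  (mu x nu)(A x B) = mu(A) * nu(B).
  mu(A) = 5.
  nu(B) = 5.
  (mu x nu)(A x B) = 5 * 5 = 25.

25


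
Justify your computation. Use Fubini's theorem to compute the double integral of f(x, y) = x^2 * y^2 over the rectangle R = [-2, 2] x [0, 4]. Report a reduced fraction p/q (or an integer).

f(x, y) is a tensor product of a function of x and a function of y, and both factors are bounded continuous (hence Lebesgue integrable) on the rectangle, so Fubini's theorem applies:
  integral_R f d(m x m) = (integral_a1^b1 x^2 dx) * (integral_a2^b2 y^2 dy).
Inner integral in x: integral_{-2}^{2} x^2 dx = (2^3 - (-2)^3)/3
  = 16/3.
Inner integral in y: integral_{0}^{4} y^2 dy = (4^3 - 0^3)/3
  = 64/3.
Product: (16/3) * (64/3) = 1024/9.

1024/9


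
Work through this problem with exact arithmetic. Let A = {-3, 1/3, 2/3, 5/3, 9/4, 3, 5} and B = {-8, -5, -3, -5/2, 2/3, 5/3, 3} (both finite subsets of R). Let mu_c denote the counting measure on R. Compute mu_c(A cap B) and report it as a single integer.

Counting measure on a finite set equals cardinality. mu_c(A cap B) = |A cap B| (elements appearing in both).
Enumerating the elements of A that also lie in B gives 4 element(s).
So mu_c(A cap B) = 4.

4


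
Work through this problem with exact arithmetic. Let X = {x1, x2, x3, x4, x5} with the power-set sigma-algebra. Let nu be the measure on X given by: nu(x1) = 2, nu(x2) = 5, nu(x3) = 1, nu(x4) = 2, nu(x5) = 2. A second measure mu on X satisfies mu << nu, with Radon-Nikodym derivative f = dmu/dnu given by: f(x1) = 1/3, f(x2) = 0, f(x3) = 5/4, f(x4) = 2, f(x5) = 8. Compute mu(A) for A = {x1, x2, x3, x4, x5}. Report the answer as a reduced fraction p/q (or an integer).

By the defining property of the Radon-Nikodym derivative, for every measurable set A,
  mu(A) = integral_A f dnu.
Since nu is a discrete measure concentrated on the atoms of X, the integral over A reduces to the sum
  mu(A) = sum_{x in A} f(x) * nu({x}).
Computing each term:
  x1: f(x1) * nu(x1) = 1/3 * 2 = 2/3.
  x2: f(x2) * nu(x2) = 0 * 5 = 0.
  x3: f(x3) * nu(x3) = 5/4 * 1 = 5/4.
  x4: f(x4) * nu(x4) = 2 * 2 = 4.
  x5: f(x5) * nu(x5) = 8 * 2 = 16.
Summing: mu(A) = 2/3 + 0 + 5/4 + 4 + 16 = 263/12.

263/12


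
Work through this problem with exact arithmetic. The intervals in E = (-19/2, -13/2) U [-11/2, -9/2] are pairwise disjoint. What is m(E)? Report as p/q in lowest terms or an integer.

For pairwise disjoint intervals, m(union_i I_i) = sum_i m(I_i),
and m is invariant under swapping open/closed endpoints (single points have measure 0).
So m(E) = sum_i (b_i - a_i).
  I_1 has length -13/2 - (-19/2) = 3.
  I_2 has length -9/2 - (-11/2) = 1.
Summing:
  m(E) = 3 + 1 = 4.

4


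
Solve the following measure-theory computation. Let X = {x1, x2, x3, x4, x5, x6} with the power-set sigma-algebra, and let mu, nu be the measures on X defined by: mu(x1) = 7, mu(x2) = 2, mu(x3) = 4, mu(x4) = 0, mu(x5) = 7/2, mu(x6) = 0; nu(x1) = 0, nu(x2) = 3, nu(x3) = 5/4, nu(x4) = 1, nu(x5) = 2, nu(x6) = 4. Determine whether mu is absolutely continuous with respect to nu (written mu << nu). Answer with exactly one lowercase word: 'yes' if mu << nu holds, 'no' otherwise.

mu << nu means: every nu-null measurable set is also mu-null; equivalently, for every atom x, if nu({x}) = 0 then mu({x}) = 0.
Checking each atom:
  x1: nu = 0, mu = 7 > 0 -> violates mu << nu.
  x2: nu = 3 > 0 -> no constraint.
  x3: nu = 5/4 > 0 -> no constraint.
  x4: nu = 1 > 0 -> no constraint.
  x5: nu = 2 > 0 -> no constraint.
  x6: nu = 4 > 0 -> no constraint.
The atom(s) x1 violate the condition (nu = 0 but mu > 0). Therefore mu is NOT absolutely continuous w.r.t. nu.

no


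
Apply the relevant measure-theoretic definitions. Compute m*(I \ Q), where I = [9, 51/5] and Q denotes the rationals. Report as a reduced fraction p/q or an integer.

The interval I = [9, 51/5] has m(I) = 51/5 - 9 = 6/5 (endpoints are measure-zero, so open/closed/half-open agree). Write I = (I cap Q) u (I \ Q). The rationals in I are countable, so m*(I cap Q) = 0 (cover each rational by intervals whose total length is arbitrarily small). By countable subadditivity m*(I) <= m*(I cap Q) + m*(I \ Q), hence m*(I \ Q) >= m(I) = 6/5. The reverse inequality m*(I \ Q) <= m*(I) = 6/5 is trivial since (I \ Q) is a subset of I. Therefore m*(I \ Q) = 6/5.

6/5


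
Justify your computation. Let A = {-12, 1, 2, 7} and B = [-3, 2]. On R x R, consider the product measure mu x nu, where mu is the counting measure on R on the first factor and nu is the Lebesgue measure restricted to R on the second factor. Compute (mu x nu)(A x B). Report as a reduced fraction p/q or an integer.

For a measurable rectangle A x B, the product measure satisfies
  (mu x nu)(A x B) = mu(A) * nu(B).
  mu(A) = 4.
  nu(B) = 5.
  (mu x nu)(A x B) = 4 * 5 = 20.

20


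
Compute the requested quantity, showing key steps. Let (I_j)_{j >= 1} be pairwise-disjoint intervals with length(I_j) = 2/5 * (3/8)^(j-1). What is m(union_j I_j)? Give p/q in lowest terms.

By countable additivity of the Lebesgue measure on pairwise disjoint measurable sets,
  m(union_{j >= 1} I_j) = sum_{j >= 1} m(I_j) = sum_{j >= 1} a * r^(j-1),
  with a = 2/5 and r = 3/8.
Since 0 < r = 3/8 < 1, the geometric series converges:
  sum_{j >= 1} a * r^(j-1) = a / (1 - r).
  = 2/5 / (1 - 3/8)
  = 2/5 / (5/8)
  = 16/25.

16/25


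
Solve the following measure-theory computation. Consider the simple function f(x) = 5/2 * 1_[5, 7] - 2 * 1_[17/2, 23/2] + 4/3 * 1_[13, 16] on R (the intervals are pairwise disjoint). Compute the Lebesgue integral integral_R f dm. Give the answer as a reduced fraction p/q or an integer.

For a simple function f = sum_i c_i * 1_{A_i} with disjoint A_i,
  integral f dm = sum_i c_i * m(A_i).
Lengths of the A_i:
  m(A_1) = 7 - 5 = 2.
  m(A_2) = 23/2 - 17/2 = 3.
  m(A_3) = 16 - 13 = 3.
Contributions c_i * m(A_i):
  (5/2) * (2) = 5.
  (-2) * (3) = -6.
  (4/3) * (3) = 4.
Total: 5 - 6 + 4 = 3.

3


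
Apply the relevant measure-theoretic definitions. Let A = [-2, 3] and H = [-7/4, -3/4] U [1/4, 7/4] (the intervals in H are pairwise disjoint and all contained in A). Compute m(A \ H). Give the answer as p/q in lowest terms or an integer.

The ambient interval has length m(A) = 3 - (-2) = 5.
Since the holes are disjoint and sit inside A, by finite additivity
  m(H) = sum_i (b_i - a_i), and m(A \ H) = m(A) - m(H).
Computing the hole measures:
  m(H_1) = -3/4 - (-7/4) = 1.
  m(H_2) = 7/4 - 1/4 = 3/2.
Summed: m(H) = 1 + 3/2 = 5/2.
So m(A \ H) = 5 - 5/2 = 5/2.

5/2


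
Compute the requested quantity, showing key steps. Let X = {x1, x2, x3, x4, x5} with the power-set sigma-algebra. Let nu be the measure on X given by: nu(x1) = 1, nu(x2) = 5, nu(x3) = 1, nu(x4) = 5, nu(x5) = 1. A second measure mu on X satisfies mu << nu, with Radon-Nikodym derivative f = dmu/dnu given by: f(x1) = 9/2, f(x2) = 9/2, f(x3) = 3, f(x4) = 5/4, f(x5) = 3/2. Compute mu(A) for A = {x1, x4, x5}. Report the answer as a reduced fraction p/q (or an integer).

By the defining property of the Radon-Nikodym derivative, for every measurable set A,
  mu(A) = integral_A f dnu.
Since nu is a discrete measure concentrated on the atoms of X, the integral over A reduces to the sum
  mu(A) = sum_{x in A} f(x) * nu({x}).
Computing each term:
  x1: f(x1) * nu(x1) = 9/2 * 1 = 9/2.
  x4: f(x4) * nu(x4) = 5/4 * 5 = 25/4.
  x5: f(x5) * nu(x5) = 3/2 * 1 = 3/2.
Summing: mu(A) = 9/2 + 25/4 + 3/2 = 49/4.

49/4


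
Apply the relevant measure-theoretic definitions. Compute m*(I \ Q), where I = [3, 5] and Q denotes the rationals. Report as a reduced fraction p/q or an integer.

The interval I = [3, 5] has m(I) = 5 - 3 = 2 (endpoints are measure-zero, so open/closed/half-open agree). Write I = (I cap Q) u (I \ Q). The rationals in I are countable, so m*(I cap Q) = 0 (cover each rational by intervals whose total length is arbitrarily small). By countable subadditivity m*(I) <= m*(I cap Q) + m*(I \ Q), hence m*(I \ Q) >= m(I) = 2. The reverse inequality m*(I \ Q) <= m*(I) = 2 is trivial since (I \ Q) is a subset of I. Therefore m*(I \ Q) = 2.

2


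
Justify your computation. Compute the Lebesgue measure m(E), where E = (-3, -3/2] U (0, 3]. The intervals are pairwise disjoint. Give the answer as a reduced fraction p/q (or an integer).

For pairwise disjoint intervals, m(union_i I_i) = sum_i m(I_i),
and m is invariant under swapping open/closed endpoints (single points have measure 0).
So m(E) = sum_i (b_i - a_i).
  I_1 has length -3/2 - (-3) = 3/2.
  I_2 has length 3 - 0 = 3.
Summing:
  m(E) = 3/2 + 3 = 9/2.

9/2


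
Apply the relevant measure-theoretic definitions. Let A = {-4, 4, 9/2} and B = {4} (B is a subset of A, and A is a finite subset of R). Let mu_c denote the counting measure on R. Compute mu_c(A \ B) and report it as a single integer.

Counting measure assigns mu_c(E) = |E| (number of elements) when E is finite. For B subset A, A \ B is the set of elements of A not in B, so |A \ B| = |A| - |B|.
|A| = 3, |B| = 1, so mu_c(A \ B) = 3 - 1 = 2.

2


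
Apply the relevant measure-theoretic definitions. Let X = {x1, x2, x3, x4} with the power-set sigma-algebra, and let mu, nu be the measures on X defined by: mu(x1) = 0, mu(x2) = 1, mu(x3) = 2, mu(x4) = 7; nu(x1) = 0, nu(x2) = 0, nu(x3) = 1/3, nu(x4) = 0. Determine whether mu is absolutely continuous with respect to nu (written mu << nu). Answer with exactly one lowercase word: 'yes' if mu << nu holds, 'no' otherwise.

mu << nu means: every nu-null measurable set is also mu-null; equivalently, for every atom x, if nu({x}) = 0 then mu({x}) = 0.
Checking each atom:
  x1: nu = 0, mu = 0 -> consistent with mu << nu.
  x2: nu = 0, mu = 1 > 0 -> violates mu << nu.
  x3: nu = 1/3 > 0 -> no constraint.
  x4: nu = 0, mu = 7 > 0 -> violates mu << nu.
The atom(s) x2, x4 violate the condition (nu = 0 but mu > 0). Therefore mu is NOT absolutely continuous w.r.t. nu.

no


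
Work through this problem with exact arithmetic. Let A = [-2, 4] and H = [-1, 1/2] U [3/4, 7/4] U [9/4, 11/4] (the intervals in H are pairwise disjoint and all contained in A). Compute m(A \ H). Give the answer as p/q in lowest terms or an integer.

The ambient interval has length m(A) = 4 - (-2) = 6.
Since the holes are disjoint and sit inside A, by finite additivity
  m(H) = sum_i (b_i - a_i), and m(A \ H) = m(A) - m(H).
Computing the hole measures:
  m(H_1) = 1/2 - (-1) = 3/2.
  m(H_2) = 7/4 - 3/4 = 1.
  m(H_3) = 11/4 - 9/4 = 1/2.
Summed: m(H) = 3/2 + 1 + 1/2 = 3.
So m(A \ H) = 6 - 3 = 3.

3


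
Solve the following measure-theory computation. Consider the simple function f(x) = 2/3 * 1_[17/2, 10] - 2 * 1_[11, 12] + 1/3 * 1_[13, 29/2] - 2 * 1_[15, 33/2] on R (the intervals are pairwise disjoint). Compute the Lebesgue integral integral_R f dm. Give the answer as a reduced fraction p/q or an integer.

For a simple function f = sum_i c_i * 1_{A_i} with disjoint A_i,
  integral f dm = sum_i c_i * m(A_i).
Lengths of the A_i:
  m(A_1) = 10 - 17/2 = 3/2.
  m(A_2) = 12 - 11 = 1.
  m(A_3) = 29/2 - 13 = 3/2.
  m(A_4) = 33/2 - 15 = 3/2.
Contributions c_i * m(A_i):
  (2/3) * (3/2) = 1.
  (-2) * (1) = -2.
  (1/3) * (3/2) = 1/2.
  (-2) * (3/2) = -3.
Total: 1 - 2 + 1/2 - 3 = -7/2.

-7/2


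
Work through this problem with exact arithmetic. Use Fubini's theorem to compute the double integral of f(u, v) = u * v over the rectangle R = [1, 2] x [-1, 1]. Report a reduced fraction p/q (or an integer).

f(u, v) is a tensor product of a function of u and a function of v, and both factors are bounded continuous (hence Lebesgue integrable) on the rectangle, so Fubini's theorem applies:
  integral_R f d(m x m) = (integral_a1^b1 u du) * (integral_a2^b2 v dv).
Inner integral in u: integral_{1}^{2} u du = (2^2 - 1^2)/2
  = 3/2.
Inner integral in v: integral_{-1}^{1} v dv = (1^2 - (-1)^2)/2
  = 0.
Product: (3/2) * (0) = 0.

0


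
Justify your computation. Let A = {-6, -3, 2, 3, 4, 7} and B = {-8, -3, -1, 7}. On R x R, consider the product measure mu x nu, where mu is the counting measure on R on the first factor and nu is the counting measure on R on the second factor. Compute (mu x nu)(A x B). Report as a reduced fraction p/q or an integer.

For a measurable rectangle A x B, the product measure satisfies
  (mu x nu)(A x B) = mu(A) * nu(B).
  mu(A) = 6.
  nu(B) = 4.
  (mu x nu)(A x B) = 6 * 4 = 24.

24


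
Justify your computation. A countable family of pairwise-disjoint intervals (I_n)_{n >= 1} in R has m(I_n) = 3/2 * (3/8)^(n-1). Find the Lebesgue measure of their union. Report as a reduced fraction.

By countable additivity of the Lebesgue measure on pairwise disjoint measurable sets,
  m(union_{n >= 1} I_n) = sum_{n >= 1} m(I_n) = sum_{n >= 1} a * r^(n-1),
  with a = 3/2 and r = 3/8.
Since 0 < r = 3/8 < 1, the geometric series converges:
  sum_{n >= 1} a * r^(n-1) = a / (1 - r).
  = 3/2 / (1 - 3/8)
  = 3/2 / (5/8)
  = 12/5.

12/5


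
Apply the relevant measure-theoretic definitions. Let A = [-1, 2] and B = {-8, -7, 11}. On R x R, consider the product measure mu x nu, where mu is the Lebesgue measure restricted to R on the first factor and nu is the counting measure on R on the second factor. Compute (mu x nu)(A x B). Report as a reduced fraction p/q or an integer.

For a measurable rectangle A x B, the product measure satisfies
  (mu x nu)(A x B) = mu(A) * nu(B).
  mu(A) = 3.
  nu(B) = 3.
  (mu x nu)(A x B) = 3 * 3 = 9.

9


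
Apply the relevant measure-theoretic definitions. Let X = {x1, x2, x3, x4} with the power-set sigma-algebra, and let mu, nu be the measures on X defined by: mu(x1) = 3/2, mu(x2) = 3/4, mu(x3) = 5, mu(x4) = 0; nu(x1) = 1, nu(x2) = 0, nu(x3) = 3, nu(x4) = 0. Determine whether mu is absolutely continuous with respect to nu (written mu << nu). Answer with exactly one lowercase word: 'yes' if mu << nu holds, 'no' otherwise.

mu << nu means: every nu-null measurable set is also mu-null; equivalently, for every atom x, if nu({x}) = 0 then mu({x}) = 0.
Checking each atom:
  x1: nu = 1 > 0 -> no constraint.
  x2: nu = 0, mu = 3/4 > 0 -> violates mu << nu.
  x3: nu = 3 > 0 -> no constraint.
  x4: nu = 0, mu = 0 -> consistent with mu << nu.
The atom(s) x2 violate the condition (nu = 0 but mu > 0). Therefore mu is NOT absolutely continuous w.r.t. nu.

no


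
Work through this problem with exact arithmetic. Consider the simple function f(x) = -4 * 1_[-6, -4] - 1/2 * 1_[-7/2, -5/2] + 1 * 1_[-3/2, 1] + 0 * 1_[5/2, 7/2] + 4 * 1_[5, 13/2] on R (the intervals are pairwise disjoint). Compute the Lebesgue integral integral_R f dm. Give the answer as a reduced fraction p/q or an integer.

For a simple function f = sum_i c_i * 1_{A_i} with disjoint A_i,
  integral f dm = sum_i c_i * m(A_i).
Lengths of the A_i:
  m(A_1) = -4 - (-6) = 2.
  m(A_2) = -5/2 - (-7/2) = 1.
  m(A_3) = 1 - (-3/2) = 5/2.
  m(A_4) = 7/2 - 5/2 = 1.
  m(A_5) = 13/2 - 5 = 3/2.
Contributions c_i * m(A_i):
  (-4) * (2) = -8.
  (-1/2) * (1) = -1/2.
  (1) * (5/2) = 5/2.
  (0) * (1) = 0.
  (4) * (3/2) = 6.
Total: -8 - 1/2 + 5/2 + 0 + 6 = 0.

0


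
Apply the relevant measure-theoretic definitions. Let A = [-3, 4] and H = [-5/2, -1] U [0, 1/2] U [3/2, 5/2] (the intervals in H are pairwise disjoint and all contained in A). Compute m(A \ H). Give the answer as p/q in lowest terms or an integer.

The ambient interval has length m(A) = 4 - (-3) = 7.
Since the holes are disjoint and sit inside A, by finite additivity
  m(H) = sum_i (b_i - a_i), and m(A \ H) = m(A) - m(H).
Computing the hole measures:
  m(H_1) = -1 - (-5/2) = 3/2.
  m(H_2) = 1/2 - 0 = 1/2.
  m(H_3) = 5/2 - 3/2 = 1.
Summed: m(H) = 3/2 + 1/2 + 1 = 3.
So m(A \ H) = 7 - 3 = 4.

4


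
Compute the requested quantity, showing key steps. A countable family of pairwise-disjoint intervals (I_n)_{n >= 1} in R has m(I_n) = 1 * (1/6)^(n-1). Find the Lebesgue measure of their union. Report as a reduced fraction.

By countable additivity of the Lebesgue measure on pairwise disjoint measurable sets,
  m(union_{n >= 1} I_n) = sum_{n >= 1} m(I_n) = sum_{n >= 1} a * r^(n-1),
  with a = 1 and r = 1/6.
Since 0 < r = 1/6 < 1, the geometric series converges:
  sum_{n >= 1} a * r^(n-1) = a / (1 - r).
  = 1 / (1 - 1/6)
  = 1 / (5/6)
  = 6/5.

6/5


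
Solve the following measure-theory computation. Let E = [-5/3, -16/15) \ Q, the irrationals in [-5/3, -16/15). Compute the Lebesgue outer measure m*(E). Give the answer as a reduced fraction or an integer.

The interval I = [-5/3, -16/15) has m(I) = -16/15 - (-5/3) = 3/5 (endpoints are measure-zero, so open/closed/half-open agree). Write I = (I cap Q) u (I \ Q). The rationals in I are countable, so m*(I cap Q) = 0 (cover each rational by intervals whose total length is arbitrarily small). By countable subadditivity m*(I) <= m*(I cap Q) + m*(I \ Q), hence m*(I \ Q) >= m(I) = 3/5. The reverse inequality m*(I \ Q) <= m*(I) = 3/5 is trivial since (I \ Q) is a subset of I. Therefore m*(I \ Q) = 3/5.

3/5


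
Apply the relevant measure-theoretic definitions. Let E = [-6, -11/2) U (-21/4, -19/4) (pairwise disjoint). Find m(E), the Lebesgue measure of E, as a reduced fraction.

For pairwise disjoint intervals, m(union_i I_i) = sum_i m(I_i),
and m is invariant under swapping open/closed endpoints (single points have measure 0).
So m(E) = sum_i (b_i - a_i).
  I_1 has length -11/2 - (-6) = 1/2.
  I_2 has length -19/4 - (-21/4) = 1/2.
Summing:
  m(E) = 1/2 + 1/2 = 1.

1


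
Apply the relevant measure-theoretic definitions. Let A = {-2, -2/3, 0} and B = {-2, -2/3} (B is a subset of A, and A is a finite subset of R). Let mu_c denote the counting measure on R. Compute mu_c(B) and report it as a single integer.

Counting measure assigns mu_c(E) = |E| (number of elements) when E is finite.
B has 2 element(s), so mu_c(B) = 2.

2


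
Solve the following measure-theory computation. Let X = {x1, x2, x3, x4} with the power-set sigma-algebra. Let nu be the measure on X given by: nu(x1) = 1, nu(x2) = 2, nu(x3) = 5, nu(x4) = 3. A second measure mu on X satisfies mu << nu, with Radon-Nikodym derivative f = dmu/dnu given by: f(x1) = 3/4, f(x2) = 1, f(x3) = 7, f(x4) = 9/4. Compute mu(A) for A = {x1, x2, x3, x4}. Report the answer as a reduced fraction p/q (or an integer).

By the defining property of the Radon-Nikodym derivative, for every measurable set A,
  mu(A) = integral_A f dnu.
Since nu is a discrete measure concentrated on the atoms of X, the integral over A reduces to the sum
  mu(A) = sum_{x in A} f(x) * nu({x}).
Computing each term:
  x1: f(x1) * nu(x1) = 3/4 * 1 = 3/4.
  x2: f(x2) * nu(x2) = 1 * 2 = 2.
  x3: f(x3) * nu(x3) = 7 * 5 = 35.
  x4: f(x4) * nu(x4) = 9/4 * 3 = 27/4.
Summing: mu(A) = 3/4 + 2 + 35 + 27/4 = 89/2.

89/2


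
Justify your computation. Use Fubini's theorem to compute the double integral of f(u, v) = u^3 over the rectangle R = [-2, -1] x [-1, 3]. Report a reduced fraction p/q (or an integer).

f(u, v) is a tensor product of a function of u and a function of v, and both factors are bounded continuous (hence Lebesgue integrable) on the rectangle, so Fubini's theorem applies:
  integral_R f d(m x m) = (integral_a1^b1 u^3 du) * (integral_a2^b2 1 dv).
Inner integral in u: integral_{-2}^{-1} u^3 du = ((-1)^4 - (-2)^4)/4
  = -15/4.
Inner integral in v: integral_{-1}^{3} 1 dv = (3^1 - (-1)^1)/1
  = 4.
Product: (-15/4) * (4) = -15.

-15


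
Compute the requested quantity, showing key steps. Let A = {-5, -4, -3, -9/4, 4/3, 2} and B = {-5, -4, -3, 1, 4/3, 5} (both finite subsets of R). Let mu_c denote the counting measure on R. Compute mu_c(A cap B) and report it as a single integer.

Counting measure on a finite set equals cardinality. mu_c(A cap B) = |A cap B| (elements appearing in both).
Enumerating the elements of A that also lie in B gives 4 element(s).
So mu_c(A cap B) = 4.

4


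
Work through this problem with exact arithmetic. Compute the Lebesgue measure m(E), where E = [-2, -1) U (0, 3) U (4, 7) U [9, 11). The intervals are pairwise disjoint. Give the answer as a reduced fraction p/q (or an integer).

For pairwise disjoint intervals, m(union_i I_i) = sum_i m(I_i),
and m is invariant under swapping open/closed endpoints (single points have measure 0).
So m(E) = sum_i (b_i - a_i).
  I_1 has length -1 - (-2) = 1.
  I_2 has length 3 - 0 = 3.
  I_3 has length 7 - 4 = 3.
  I_4 has length 11 - 9 = 2.
Summing:
  m(E) = 1 + 3 + 3 + 2 = 9.

9


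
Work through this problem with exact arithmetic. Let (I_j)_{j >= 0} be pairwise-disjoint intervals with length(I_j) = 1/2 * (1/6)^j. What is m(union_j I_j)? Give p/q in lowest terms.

By countable additivity of the Lebesgue measure on pairwise disjoint measurable sets,
  m(union_{j >= 0} I_j) = sum_{j >= 0} m(I_j) = sum_{j >= 0} a * r^j,
  with a = 1/2 and r = 1/6.
Since 0 < r = 1/6 < 1, the geometric series converges:
  sum_{j >= 0} a * r^j = a / (1 - r).
  = 1/2 / (1 - 1/6)
  = 1/2 / (5/6)
  = 3/5.

3/5


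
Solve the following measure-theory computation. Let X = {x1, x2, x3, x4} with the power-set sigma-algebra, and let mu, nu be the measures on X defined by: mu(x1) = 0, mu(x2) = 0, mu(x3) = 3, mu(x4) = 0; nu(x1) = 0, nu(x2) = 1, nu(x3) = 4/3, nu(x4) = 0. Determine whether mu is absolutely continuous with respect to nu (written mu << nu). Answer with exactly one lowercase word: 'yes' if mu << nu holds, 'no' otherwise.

mu << nu means: every nu-null measurable set is also mu-null; equivalently, for every atom x, if nu({x}) = 0 then mu({x}) = 0.
Checking each atom:
  x1: nu = 0, mu = 0 -> consistent with mu << nu.
  x2: nu = 1 > 0 -> no constraint.
  x3: nu = 4/3 > 0 -> no constraint.
  x4: nu = 0, mu = 0 -> consistent with mu << nu.
No atom violates the condition. Therefore mu << nu.

yes
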